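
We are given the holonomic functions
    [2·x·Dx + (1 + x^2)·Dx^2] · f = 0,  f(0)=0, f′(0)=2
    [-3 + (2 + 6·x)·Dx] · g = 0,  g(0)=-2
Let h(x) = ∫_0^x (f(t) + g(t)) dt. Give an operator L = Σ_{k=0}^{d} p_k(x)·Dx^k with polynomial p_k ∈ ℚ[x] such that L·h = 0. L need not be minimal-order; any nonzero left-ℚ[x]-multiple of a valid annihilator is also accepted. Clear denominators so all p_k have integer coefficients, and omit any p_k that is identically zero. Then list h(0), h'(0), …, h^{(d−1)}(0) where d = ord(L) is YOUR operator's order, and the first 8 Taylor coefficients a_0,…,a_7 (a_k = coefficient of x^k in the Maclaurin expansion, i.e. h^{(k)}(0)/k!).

L = (-12 - 90·x + 36·x^2 + 54·x^3)·Dx^2 + (-35 - 48·x - 102·x^2 + 144·x^3 + 189·x^4)·Dx^3 + (-6 - 10·x + 36·x^2 + 44·x^3 + 42·x^4 + 54·x^5)·Dx^4  (order 4).
h: a_k = 0, -2, -1/2, 3/4, -97/96, 81/64, -8249/3840, 2187/512, …
ICs: h(0) = 0, h′(0) = -2, h′′(0) = -1, h′′′(0) = 9/2.

f: a_k = 0, 2, 0, -2/3, 0, 2/5, 0, -2/7, …
g: a_k = -2, -3, 9/4, -27/8, 405/64, -1701/128, 15309/512, -72171/1024, …
f+g: L₀ = lclm(L_f,L_g), ord ≤ 2+1.
∫: right-multiply L₀ by Dx.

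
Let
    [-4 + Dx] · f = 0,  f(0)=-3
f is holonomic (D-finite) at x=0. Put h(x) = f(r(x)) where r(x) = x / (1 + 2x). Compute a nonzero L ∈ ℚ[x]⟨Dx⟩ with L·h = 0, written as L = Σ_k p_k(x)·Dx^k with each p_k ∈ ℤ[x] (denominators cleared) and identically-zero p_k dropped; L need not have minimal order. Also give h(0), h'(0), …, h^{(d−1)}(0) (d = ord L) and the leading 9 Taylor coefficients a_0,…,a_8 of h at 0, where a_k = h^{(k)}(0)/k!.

f: a_k = -3, -12, -24, -32, -32, -128/5, -256/15, -1024/105, -512/105, …
h₀=f(r): pull back L_f along r ⇒ L₀.
L = -4 + (1 + 4·x + 4·x^2)·Dx  (order 1).
h: a_k = -3, -12, 0, 16, -32, 192/5, -256/15, -1280/21, 8192/35, …
ICs: h(0) = -3.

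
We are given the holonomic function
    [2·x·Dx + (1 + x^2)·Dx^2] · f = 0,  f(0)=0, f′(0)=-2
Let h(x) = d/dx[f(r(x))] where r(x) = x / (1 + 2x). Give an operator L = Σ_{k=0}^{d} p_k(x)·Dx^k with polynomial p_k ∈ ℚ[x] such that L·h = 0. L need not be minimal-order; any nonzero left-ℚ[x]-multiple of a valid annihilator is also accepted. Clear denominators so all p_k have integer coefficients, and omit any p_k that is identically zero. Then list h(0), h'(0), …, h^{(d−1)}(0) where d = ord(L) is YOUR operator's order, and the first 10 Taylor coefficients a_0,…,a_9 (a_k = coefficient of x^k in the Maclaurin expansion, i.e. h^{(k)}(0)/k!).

f: a_k = 0, -2, 0, 2/3, 0, -2/5, 0, 2/7, 0, -2/9, …
h₀=f(r): pull back L_f along r ⇒ L₀.
Differentiate: ansatz ord ≤ ord L₀ ⇒ L.
L = (4 + 10·x) + (1 + 4·x + 5·x^2)·Dx  (order 1).
h: a_k = -2, 8, -22, 48, -82, 88, 58, -672, 2398, -6232, …
ICs: h(0) = -2.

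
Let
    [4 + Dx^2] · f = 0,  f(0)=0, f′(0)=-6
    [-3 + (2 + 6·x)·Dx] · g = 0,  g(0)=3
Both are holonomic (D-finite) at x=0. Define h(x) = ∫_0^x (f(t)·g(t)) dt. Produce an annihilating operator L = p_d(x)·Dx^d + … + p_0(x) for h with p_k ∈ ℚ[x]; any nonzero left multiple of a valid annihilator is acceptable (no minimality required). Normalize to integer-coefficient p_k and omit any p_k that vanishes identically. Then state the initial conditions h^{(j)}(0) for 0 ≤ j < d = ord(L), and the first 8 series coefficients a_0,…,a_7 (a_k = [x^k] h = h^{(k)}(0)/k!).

L = (43 + 96·x + 144·x^2)·Dx + (-12 - 36·x)·Dx^2 + (4 + 24·x + 36·x^2)·Dx^3  (order 3).
h: a_k = 0, 0, -9, -9, 129/16, -99/40, 4379/640, -65889/4480, …
ICs: h(0) = 0, h′(0) = 0, h′′(0) = -18.

f: a_k = 0, -6, 0, 4, 0, -4/5, 0, 8/105, …
g: a_k = 3, 9/2, -27/8, 81/16, -1215/128, 5103/256, -45927/1024, 216513/2048, …
h₀=f·g: eliminate ⇒ L₀, order ≤ 2·1.
∫: right-multiply L₀ by Dx.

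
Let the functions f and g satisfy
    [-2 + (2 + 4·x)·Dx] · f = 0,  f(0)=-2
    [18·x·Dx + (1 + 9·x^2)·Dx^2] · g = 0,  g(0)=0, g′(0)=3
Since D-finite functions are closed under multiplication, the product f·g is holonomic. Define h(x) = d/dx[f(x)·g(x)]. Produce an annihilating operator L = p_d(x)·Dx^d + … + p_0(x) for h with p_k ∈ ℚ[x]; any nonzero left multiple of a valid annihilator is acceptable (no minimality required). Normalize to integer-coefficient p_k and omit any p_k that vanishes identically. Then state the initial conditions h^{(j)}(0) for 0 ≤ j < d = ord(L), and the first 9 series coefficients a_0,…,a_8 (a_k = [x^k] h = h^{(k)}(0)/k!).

f: a_k = -2, -2, 1, -1, 5/4, -7/4, 21/8, -33/8, 429/64, …
g: a_k = 0, 3, 0, -9, 0, 243/5, 0, -2187/7, 0, …
L₀ := L_f ⊗_s L_g (sym. prod.), ord ≤ 2.
h=h₀': d/dx-closure on L₀ ⇒ L.
L = (5 + 60·x - 84·x^2 - 324·x^3 - 81·x^4) + (8 + 58·x + 18·x^2 - 618·x^3 - 1134·x^4 - 324·x^5)·Dx + (1 - 2·x - 14·x^2 - 54·x^3 - 219·x^4 - 324·x^5 - 108·x^6)·Dx^2  (order 2).
h: a_k = -6, -12, 63, 60, -2049/4, -5607/10, 187623/40, 162297/35, -18664911/448, …
ICs: h(0) = -6, h′(0) = -12.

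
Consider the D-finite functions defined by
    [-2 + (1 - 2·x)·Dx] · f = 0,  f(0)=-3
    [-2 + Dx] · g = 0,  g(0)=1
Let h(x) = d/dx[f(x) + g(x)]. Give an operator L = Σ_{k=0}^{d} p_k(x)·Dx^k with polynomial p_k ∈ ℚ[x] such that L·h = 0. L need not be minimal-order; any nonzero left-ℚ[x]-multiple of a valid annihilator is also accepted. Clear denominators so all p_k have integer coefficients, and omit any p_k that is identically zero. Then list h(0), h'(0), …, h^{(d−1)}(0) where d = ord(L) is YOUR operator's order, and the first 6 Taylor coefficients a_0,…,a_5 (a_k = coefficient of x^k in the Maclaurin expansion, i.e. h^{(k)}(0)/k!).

f: a_k = -3, -6, -12, -24, -48, -96, …
g: a_k = 1, 2, 2, 4/3, 2/3, 4/15, …
Weyl lclm of L_f,L_g ⇒ L₀ (ord ≤ 2).
Differentiate: ansatz ord ≤ ord L₀ ⇒ L.
L = (16 + 16·x) + (-10 - 8·x + 8·x^2)·Dx + (1 - 4·x^2)·Dx^2  (order 2).
h: a_k = -4, -20, -68, -568/3, -1436/3, -17272/15, …
ICs: h(0) = -4, h′(0) = -20.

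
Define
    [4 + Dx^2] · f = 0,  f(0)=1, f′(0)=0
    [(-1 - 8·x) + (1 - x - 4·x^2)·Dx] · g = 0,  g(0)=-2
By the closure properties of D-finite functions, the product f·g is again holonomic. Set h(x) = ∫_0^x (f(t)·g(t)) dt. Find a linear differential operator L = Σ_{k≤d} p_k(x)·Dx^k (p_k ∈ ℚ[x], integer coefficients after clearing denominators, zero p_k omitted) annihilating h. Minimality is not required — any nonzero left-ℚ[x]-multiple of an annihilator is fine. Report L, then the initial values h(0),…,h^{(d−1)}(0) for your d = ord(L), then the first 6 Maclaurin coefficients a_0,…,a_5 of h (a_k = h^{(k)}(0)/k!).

f: a_k = 1, 0, -2, 0, 2/3, 0, …
g: a_k = -2, -2, -10, -18, -58, -130, …
Product ⇒ symmetric product L₀, ord ≤ 2.
Integrate: L := L₀·Dx.
L = (4 + 4·x + 16·x^2)·Dx + (2 + 16·x)·Dx^2 + (-1 + x + 4·x^2)·Dx^3  (order 3).
h: a_k = 0, -2, -1, -2, -7/2, -118/15, …
ICs: h(0) = 0, h′(0) = -2, h′′(0) = -2.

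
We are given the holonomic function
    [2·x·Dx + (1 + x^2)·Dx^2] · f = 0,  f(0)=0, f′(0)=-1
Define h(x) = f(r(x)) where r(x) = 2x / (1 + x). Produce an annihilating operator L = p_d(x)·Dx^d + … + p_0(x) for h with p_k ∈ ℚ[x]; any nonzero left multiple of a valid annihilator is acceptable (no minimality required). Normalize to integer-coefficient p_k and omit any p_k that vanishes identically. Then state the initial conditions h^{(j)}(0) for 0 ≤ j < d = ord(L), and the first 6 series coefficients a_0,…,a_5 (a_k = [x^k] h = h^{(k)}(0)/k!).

f: a_k = 0, -1, 0, 1/3, 0, -1/5, …
h₀=f(r): pull back L_f along r ⇒ L₀.
L = (2 + 10·x)·Dx + (1 + 2·x + 5·x^2)·Dx^2  (order 2).
h: a_k = 0, -2, 2, 2/3, -6, 38/5, …
ICs: h(0) = 0, h′(0) = -2.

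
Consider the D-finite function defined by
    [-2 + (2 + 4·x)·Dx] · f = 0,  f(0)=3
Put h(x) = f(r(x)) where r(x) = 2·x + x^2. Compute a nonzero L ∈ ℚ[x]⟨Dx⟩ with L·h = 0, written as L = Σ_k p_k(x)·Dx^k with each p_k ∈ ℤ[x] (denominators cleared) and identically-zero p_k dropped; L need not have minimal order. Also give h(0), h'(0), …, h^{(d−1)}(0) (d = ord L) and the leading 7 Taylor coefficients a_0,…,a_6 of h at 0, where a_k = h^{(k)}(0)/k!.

f: a_k = 3, 3, -3/2, 3/2, -15/8, 21/8, -63/16, …
f∘r: x↦r, Dx↦Dx/r' in L_f ⇒ L₀.
L = (-2 - 2·x) + (1 + 4·x + 2·x^2)·Dx  (order 1).
h: a_k = 3, 6, -3, 6, -27/2, 33, -171/2, …
ICs: h(0) = 3.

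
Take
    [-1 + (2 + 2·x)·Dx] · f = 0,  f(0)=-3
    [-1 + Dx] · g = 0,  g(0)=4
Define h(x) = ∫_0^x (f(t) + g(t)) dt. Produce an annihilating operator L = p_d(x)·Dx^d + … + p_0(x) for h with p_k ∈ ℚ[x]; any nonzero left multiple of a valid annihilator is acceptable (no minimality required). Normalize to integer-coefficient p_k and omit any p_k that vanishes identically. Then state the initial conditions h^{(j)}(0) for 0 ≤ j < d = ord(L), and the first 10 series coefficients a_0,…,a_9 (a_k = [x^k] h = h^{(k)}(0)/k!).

f: a_k = -3, -3/2, 3/8, -3/16, 15/128, -21/256, 63/1024, -99/2048, 1287/32768, -2145/65536, …
g: a_k = 4, 4, 2, 2/3, 1/6, 1/30, 1/180, 1/1260, 1/10080, 1/90720, …
Sum ⇒ L₀ = lclm(L_f,L_g) in ℚ(x)⟨Dx⟩.
∫: right-multiply L₀ by Dx.
L = (3 + 2·x)·Dx + (-5 - 8·x - 4·x^2)·Dx^2 + (2 + 6·x + 4·x^2)·Dx^3  (order 3).
h: a_k = 0, 1, 5/4, 19/24, 23/192, 109/1920, -187/23040, 3091/322560, -30673/5160960, 406429/92897280, …
ICs: h(0) = 0, h′(0) = 1, h′′(0) = 5/2.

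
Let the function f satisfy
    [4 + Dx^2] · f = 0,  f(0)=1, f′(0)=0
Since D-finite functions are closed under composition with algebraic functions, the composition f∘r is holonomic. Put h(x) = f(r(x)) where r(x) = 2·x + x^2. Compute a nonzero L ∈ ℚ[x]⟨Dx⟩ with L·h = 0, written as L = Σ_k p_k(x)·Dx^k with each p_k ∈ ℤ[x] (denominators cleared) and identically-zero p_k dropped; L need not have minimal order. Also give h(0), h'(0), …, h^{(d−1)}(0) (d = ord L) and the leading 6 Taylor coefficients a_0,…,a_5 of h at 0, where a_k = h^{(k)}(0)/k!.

L = (16 + 48·x + 48·x^2 + 16·x^3) - Dx + (1 + x)·Dx^2  (order 2).
h: a_k = 1, 0, -8, -8, 26/3, 64/3, …
ICs: h(0) = 1, h′(0) = 0.

f: a_k = 1, 0, -2, 0, 2/3, 0, …
Change of var in L_f (x↦r) gives L₀.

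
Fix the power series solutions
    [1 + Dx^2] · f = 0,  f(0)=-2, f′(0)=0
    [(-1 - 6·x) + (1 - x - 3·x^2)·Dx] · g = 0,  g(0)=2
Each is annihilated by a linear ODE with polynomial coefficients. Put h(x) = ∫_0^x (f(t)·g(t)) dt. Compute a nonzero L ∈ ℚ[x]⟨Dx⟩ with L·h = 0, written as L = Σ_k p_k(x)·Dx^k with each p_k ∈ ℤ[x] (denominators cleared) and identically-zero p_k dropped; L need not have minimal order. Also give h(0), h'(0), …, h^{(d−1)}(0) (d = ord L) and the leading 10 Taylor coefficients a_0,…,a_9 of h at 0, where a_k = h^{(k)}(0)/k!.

L = (5 + x + 3·x^2)·Dx + (2 + 12·x)·Dx^2 + (-1 + x + 3·x^2)·Dx^3  (order 3).
h: a_k = 0, -4, -2, -14/3, -13/2, -409/30, -877/36, -9017/180, -142049/1440, -18558737/90720, …
ICs: h(0) = 0, h′(0) = -4, h′′(0) = -4.

f: a_k = -2, 0, 1, 0, -1/12, 0, 1/360, 0, -1/20160, 0, …
g: a_k = 2, 2, 8, 14, 38, 80, 194, 434, 1016, 2318, …
L₀ := L_f ⊗_s L_g (sym. prod.), ord ≤ 2.
h=∫h₀ ⇒ L = L₀·Dx.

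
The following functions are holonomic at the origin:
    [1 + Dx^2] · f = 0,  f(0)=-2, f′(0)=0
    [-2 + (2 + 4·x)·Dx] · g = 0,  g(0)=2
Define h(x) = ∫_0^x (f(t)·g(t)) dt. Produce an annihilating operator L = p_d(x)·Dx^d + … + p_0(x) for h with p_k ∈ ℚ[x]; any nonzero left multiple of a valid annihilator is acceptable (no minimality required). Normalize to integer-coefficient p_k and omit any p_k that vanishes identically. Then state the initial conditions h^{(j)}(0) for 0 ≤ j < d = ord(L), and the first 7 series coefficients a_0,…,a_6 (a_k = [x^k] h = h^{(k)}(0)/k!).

L = (4 + 4·x + 4·x^2)·Dx + (-2 - 4·x)·Dx^2 + (1 + 4·x + 4·x^2)·Dx^3  (order 3).
h: a_k = 0, -4, -2, 4/3, 0, 4/15, -4/9, …
ICs: h(0) = 0, h′(0) = -4, h′′(0) = -4.

f: a_k = -2, 0, 1, 0, -1/12, 0, 1/360, …
g: a_k = 2, 2, -1, 1, -5/4, 7/4, -21/8, …
Product ⇒ symmetric product L₀, ord ≤ 2.
h=∫h₀ ⇒ L = L₀·Dx.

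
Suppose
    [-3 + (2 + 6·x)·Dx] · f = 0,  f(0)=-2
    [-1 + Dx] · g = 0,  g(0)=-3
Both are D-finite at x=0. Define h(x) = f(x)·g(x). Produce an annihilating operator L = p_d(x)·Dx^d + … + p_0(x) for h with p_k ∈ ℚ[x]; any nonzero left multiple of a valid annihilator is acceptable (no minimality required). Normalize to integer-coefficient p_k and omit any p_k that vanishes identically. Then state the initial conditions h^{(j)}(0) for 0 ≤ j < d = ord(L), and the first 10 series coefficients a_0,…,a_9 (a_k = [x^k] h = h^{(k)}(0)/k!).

L = (-5 - 6·x) + (2 + 6·x)·Dx  (order 1).
h: a_k = 6, 15, 21/4, 71/8, -671/64, 16157/640, -88837/1536, 14933039/107520, -589833983/1720320, 3828061859/4423680, …
ICs: h(0) = 6.

f: a_k = -2, -3, 9/4, -27/8, 405/64, -1701/128, 15309/512, -72171/1024, 2814669/16384, -14073345/32768, …
g: a_k = -3, -3, -3/2, -1/2, -1/8, -1/40, -1/240, -1/1680, -1/13440, -1/120960, …
Sym-product of L_f,L_g gives L₀ (≤ ord 1).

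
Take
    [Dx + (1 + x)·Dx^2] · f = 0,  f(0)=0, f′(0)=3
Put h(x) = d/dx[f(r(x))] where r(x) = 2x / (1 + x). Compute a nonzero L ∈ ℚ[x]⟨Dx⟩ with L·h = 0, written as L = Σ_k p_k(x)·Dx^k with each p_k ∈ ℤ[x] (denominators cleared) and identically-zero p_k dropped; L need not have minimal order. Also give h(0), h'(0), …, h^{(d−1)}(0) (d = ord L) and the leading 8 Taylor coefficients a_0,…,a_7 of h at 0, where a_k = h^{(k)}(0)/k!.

f: a_k = 0, 3, -3/2, 1, -3/4, 3/5, -1/2, 3/7, …
h₀=f(r): pull back L_f along r ⇒ L₀.
h=h₀': d/dx-closure on L₀ ⇒ L.
L = (4 + 6·x) + (1 + 4·x + 3·x^2)·Dx  (order 1).
h: a_k = 6, -24, 78, -240, 726, -2184, 6558, -19680, …
ICs: h(0) = 6.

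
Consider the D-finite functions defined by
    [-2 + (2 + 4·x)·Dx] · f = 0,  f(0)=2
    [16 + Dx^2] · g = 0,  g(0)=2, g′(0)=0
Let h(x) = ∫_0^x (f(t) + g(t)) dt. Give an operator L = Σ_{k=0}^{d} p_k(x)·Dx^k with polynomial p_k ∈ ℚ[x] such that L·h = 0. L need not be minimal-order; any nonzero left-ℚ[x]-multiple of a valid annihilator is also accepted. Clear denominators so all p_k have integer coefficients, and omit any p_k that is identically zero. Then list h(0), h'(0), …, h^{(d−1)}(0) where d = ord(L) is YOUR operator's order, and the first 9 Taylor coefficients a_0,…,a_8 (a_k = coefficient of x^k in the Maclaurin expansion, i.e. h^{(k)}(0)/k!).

L = (-304 - 1024·x - 1024·x^2)·Dx + (240 + 1504·x + 3072·x^2 + 2048·x^3)·Dx^2 + (-19 - 64·x - 64·x^2)·Dx^3 + (15 + 94·x + 192·x^2 + 128·x^3)·Dx^4  (order 4).
h: a_k = 0, 4, 1, -17/3, 1/4, 241/60, 7/24, -5041/2520, 33/64, …
ICs: h(0) = 0, h′(0) = 4, h′′(0) = 2, h′′′(0) = -34.

f: a_k = 2, 2, -1, 1, -5/4, 7/4, -21/8, 33/8, -429/64, …
g: a_k = 2, 0, -16, 0, 64/3, 0, -512/45, 0, 1024/315, …
Weyl lclm of L_f,L_g ⇒ L₀ (ord ≤ 3).
∫: right-multiply L₀ by Dx.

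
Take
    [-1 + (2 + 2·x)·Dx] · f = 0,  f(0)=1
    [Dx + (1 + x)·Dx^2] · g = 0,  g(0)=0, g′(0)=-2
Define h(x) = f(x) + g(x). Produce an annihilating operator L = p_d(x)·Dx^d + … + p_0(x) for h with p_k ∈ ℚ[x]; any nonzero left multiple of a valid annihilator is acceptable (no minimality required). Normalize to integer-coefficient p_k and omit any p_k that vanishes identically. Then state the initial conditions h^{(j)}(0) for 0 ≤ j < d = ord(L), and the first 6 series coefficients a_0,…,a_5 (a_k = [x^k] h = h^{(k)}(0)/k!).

L = Dx + (5 + 5·x)·Dx^2 + (2 + 4·x + 2·x^2)·Dx^3  (order 3).
h: a_k = 1, -3/2, 7/8, -29/48, 59/128, -477/1280, …
ICs: h(0) = 1, h′(0) = -3/2, h′′(0) = 7/4.

f: a_k = 1, 1/2, -1/8, 1/16, -5/128, 7/256, …
g: a_k = 0, -2, 1, -2/3, 1/2, -2/5, …
L₀ := lclm(L_f,L_g); ord L₀ ≤ 1+2.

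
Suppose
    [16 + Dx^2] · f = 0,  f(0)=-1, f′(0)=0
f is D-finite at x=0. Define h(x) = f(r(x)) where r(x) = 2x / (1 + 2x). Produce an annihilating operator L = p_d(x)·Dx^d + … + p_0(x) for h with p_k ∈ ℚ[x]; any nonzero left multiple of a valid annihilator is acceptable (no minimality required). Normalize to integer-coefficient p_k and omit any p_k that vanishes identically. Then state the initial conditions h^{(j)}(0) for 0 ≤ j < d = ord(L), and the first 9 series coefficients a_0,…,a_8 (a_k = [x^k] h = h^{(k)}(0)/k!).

L = 64 + (4 + 24·x + 48·x^2 + 32·x^3)·Dx + (1 + 8·x + 24·x^2 + 32·x^3 + 16·x^4)·Dx^2  (order 2).
h: a_k = -1, 0, 32, -128, 640/3, 1024/3, -175616/45, 83968/5, -3217408/63, …
ICs: h(0) = -1, h′(0) = 0.

f: a_k = -1, 0, 8, 0, -32/3, 0, 256/45, 0, -512/315, …
L₀ from L_f via x↦r, Dx↦r'^{-1}Dx.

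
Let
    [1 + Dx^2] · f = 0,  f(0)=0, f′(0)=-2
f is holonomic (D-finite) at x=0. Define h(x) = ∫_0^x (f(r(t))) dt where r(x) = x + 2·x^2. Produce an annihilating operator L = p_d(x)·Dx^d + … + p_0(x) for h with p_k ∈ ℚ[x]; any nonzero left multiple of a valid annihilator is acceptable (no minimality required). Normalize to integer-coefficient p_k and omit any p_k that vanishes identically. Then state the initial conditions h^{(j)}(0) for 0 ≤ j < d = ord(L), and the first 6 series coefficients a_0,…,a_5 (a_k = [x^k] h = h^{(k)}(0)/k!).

L = (1 + 12·x + 48·x^2 + 64·x^3)·Dx - 4·Dx^2 + (1 + 4·x)·Dx^3  (order 3).
h: a_k = 0, 0, -1, -4/3, 1/12, 2/5, …
ICs: h(0) = 0, h′(0) = 0, h′′(0) = -2.

f: a_k = 0, -2, 0, 1/3, 0, -1/60, …
Substitute x→r, Dx→(1/r')Dx; clear ⇒ L₀.
h=∫h₀ ⇒ L = L₀·Dx.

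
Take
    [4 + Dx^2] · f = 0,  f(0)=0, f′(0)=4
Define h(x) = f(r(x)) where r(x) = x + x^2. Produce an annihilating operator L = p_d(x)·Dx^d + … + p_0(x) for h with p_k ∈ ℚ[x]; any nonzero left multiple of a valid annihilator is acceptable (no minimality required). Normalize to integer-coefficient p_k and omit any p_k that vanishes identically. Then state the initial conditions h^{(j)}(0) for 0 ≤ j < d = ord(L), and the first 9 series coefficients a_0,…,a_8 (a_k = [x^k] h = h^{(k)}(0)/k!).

L = (4 + 24·x + 48·x^2 + 32·x^3) - 2·Dx + (1 + 2·x)·Dx^2  (order 2).
h: a_k = 0, 4, 4, -8/3, -8, -112/15, 0, 1664/315, 224/45, …
ICs: h(0) = 0, h′(0) = 4.

f: a_k = 0, 4, 0, -8/3, 0, 8/15, 0, -16/315, 0, …
f∘r: x↦r, Dx↦Dx/r' in L_f ⇒ L₀.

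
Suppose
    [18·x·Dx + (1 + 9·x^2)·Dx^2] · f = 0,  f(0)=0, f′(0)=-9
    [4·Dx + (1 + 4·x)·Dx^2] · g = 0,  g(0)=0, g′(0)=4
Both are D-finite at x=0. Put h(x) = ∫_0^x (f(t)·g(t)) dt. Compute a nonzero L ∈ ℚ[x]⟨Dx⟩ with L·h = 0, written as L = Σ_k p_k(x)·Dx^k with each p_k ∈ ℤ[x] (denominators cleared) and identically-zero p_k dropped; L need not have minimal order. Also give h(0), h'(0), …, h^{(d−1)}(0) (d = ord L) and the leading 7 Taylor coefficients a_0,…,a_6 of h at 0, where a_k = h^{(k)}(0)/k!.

L = (2448 + 17280·x + 76464·x^2 + 518400·x^3 + 1399680·x^4 + 2426112·x^5 + 1679616·x^7)·Dx^2 + (452 + 10800·x + 98028·x^2 + 491184·x^3 + 1840320·x^4 + 4339008·x^5 + 6531840·x^6 + 1259712·x^7 + 5878656·x^8)·Dx^3 + (136 + 1912·x + 18576·x^2 + 103608·x^3 + 389448·x^4 + 1100304·x^5 + 2239488·x^6 + 3277584·x^7 + 1259712·x^8 + 3359232·x^9)·Dx^4 + (13 + 176·x + 1234·x^2 + 6048·x^3 + 22833·x^4 + 68688·x^5 + 154224·x^6 + 279936·x^7 + 399492·x^8 + 209952·x^9 + 419904·x^10)·Dx^5  (order 5).
h: a_k = 0, 0, 0, -12, 18, -84/5, 60, …
ICs: h(0) = 0, h′(0) = 0, h′′(0) = 0, h′′′(0) = -72, h′′′′(0) = 432.

f: a_k = 0, -9, 0, 27, 0, -729/5, 0, …
g: a_k = 0, 4, -8, 64/3, -64, 1024/5, -2048/3, …
L₀ := L_f ⊗_s L_g (sym. prod.), ord ≤ 4.
∫: right-multiply L₀ by Dx.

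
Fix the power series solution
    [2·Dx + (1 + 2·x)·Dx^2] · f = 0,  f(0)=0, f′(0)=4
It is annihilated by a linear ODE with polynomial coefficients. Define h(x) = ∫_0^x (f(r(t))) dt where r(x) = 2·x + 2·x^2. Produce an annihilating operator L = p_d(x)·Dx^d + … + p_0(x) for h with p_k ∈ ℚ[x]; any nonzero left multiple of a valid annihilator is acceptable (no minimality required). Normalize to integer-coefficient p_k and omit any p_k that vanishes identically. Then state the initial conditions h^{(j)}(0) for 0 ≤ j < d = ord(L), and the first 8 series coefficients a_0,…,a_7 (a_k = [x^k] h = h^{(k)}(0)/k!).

f: a_k = 0, 4, -4, 16/3, -8, 64/5, -64/3, 256/7, …
h₀=f(r): pull back L_f along r ⇒ L₀.
∫: right-multiply L₀ by Dx.
L = 2·Dx^2 + (1 + 2·x)·Dx^3  (order 3).
h: a_k = 0, 0, 4, -8/3, 8/3, -16/5, 64/15, -128/21, …
ICs: h(0) = 0, h′(0) = 0, h′′(0) = 8.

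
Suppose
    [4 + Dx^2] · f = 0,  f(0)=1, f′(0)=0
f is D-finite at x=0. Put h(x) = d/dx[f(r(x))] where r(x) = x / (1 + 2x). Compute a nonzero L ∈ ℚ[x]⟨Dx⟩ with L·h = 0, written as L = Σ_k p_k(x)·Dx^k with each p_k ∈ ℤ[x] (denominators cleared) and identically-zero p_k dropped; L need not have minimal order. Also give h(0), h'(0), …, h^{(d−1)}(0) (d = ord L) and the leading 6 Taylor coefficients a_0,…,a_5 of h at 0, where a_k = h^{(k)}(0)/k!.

L = (28 + 96·x + 96·x^2) + (12 + 72·x + 144·x^2 + 96·x^3)·Dx + (1 + 8·x + 24·x^2 + 32·x^3 + 16·x^4)·Dx^2  (order 2).
h: a_k = 0, -4, 24, -280/3, 880/3, -12008/15, …
ICs: h(0) = 0, h′(0) = -4.

f: a_k = 1, 0, -2, 0, 2/3, 0, …
Change of var in L_f (x↦r) gives L₀.
h=h₀': d/dx-closure on L₀ ⇒ L.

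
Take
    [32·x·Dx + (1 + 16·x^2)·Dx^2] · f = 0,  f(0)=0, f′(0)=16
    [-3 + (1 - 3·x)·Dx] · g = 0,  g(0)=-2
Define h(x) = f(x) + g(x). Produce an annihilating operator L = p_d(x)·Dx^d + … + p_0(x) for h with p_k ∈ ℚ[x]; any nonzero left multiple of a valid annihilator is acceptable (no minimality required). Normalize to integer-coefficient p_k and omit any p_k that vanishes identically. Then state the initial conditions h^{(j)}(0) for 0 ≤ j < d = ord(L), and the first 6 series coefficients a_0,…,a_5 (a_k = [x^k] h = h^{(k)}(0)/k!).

L = (96 - 1152·x - 4608·x^2)·Dx + (-43 + 96·x - 240·x^2 - 4608·x^3)·Dx^2 + (3 + 7·x + 112·x^3 - 768·x^4)·Dx^3  (order 3).
h: a_k = -2, 10, -18, -418/3, -162, 1666/5, …
ICs: h(0) = -2, h′(0) = 10, h′′(0) = -36.

f: a_k = 0, 16, 0, -256/3, 0, 4096/5, …
g: a_k = -2, -6, -18, -54, -162, -486, …
Sum ⇒ L₀ = lclm(L_f,L_g) in ℚ(x)⟨Dx⟩.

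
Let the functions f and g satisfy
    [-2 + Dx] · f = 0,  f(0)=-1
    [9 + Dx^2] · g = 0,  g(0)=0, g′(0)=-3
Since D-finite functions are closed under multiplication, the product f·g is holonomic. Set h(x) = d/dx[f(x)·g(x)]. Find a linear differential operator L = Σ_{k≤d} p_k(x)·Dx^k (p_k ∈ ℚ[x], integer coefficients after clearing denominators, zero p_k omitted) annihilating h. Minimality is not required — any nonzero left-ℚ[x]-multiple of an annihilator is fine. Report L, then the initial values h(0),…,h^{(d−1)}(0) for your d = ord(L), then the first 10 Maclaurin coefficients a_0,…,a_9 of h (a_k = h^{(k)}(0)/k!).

L = 13 - 4·Dx + Dx^2  (order 2).
h: a_k = 3, 12, 9/2, -20, -199/8, -69/10, 1483/240, 17/3, 6267/4480, -12139/30240, …
ICs: h(0) = 3, h′(0) = 12.

f: a_k = -1, -2, -2, -4/3, -2/3, -4/15, -4/45, -8/315, -2/315, -4/2835, …
g: a_k = 0, -3, 0, 9/2, 0, -81/40, 0, 243/560, 0, -243/4480, …
L₀ := L_f ⊗_s L_g (sym. prod.), ord ≤ 2.
h₀' ⇒ L via d/dx closure of L₀.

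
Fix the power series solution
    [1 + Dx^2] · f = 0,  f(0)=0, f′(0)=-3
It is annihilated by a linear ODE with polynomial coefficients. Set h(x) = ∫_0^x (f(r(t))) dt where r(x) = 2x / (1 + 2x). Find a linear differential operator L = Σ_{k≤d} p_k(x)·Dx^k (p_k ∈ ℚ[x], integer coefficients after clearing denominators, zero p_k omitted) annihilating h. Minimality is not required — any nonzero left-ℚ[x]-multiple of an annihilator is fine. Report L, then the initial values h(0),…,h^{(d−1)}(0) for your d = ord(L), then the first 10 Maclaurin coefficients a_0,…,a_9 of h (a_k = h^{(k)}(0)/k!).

f: a_k = 0, -3, 0, 1/2, 0, -1/40, 0, 1/1680, 0, -1/120960, …
Substitute x→r, Dx→(1/r')Dx; clear ⇒ L₀.
h=∫h₀ ⇒ L = L₀·Dx.
L = 4·Dx + (4 + 24·x + 48·x^2 + 32·x^3)·Dx^2 + (1 + 8·x + 24·x^2 + 32·x^3 + 16·x^4)·Dx^3  (order 3).
h: a_k = 0, 0, -3, 4, -5, 24/5, -2/15, -120/7, 6931/105, -25456/135, …
ICs: h(0) = 0, h′(0) = 0, h′′(0) = -6.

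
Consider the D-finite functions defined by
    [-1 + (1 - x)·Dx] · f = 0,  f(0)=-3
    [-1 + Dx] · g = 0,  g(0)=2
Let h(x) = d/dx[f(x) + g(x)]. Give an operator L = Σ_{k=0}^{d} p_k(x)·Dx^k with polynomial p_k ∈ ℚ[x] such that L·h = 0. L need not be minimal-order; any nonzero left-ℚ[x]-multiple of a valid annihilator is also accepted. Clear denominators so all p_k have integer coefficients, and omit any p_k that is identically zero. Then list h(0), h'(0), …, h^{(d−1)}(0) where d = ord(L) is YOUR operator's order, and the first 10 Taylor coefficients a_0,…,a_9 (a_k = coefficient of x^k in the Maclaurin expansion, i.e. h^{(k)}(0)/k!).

f: a_k = -3, -3, -3, -3, -3, -3, -3, -3, -3, -3, …
g: a_k = 2, 2, 1, 1/3, 1/12, 1/60, 1/360, 1/2520, 1/20160, 1/181440, …
L₀ := lclm(L_f,L_g); ord L₀ ≤ 1+1.
Derive L from L₀ (diff closure).
L = (4 + 2·x) + (-5 - 2·x + x^2)·Dx + (1 - x^2)·Dx^2  (order 2).
h: a_k = -1, -4, -8, -35/3, -179/12, -1079/60, -7559/360, -60479/2520, -544319/20160, -5443199/181440, …
ICs: h(0) = -1, h′(0) = -4.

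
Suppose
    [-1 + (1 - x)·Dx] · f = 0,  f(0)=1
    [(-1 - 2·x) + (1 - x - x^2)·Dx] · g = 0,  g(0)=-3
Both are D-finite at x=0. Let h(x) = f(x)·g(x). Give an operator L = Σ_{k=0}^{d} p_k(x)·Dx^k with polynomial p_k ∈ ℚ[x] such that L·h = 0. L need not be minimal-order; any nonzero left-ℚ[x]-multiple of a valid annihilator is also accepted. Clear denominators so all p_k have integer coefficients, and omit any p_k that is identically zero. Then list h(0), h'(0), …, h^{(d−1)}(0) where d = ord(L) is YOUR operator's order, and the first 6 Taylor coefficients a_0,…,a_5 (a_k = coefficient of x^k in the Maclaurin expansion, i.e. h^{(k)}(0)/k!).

f: a_k = 1, 1, 1, 1, 1, 1, …
g: a_k = -3, -3, -6, -9, -15, -24, …
Product ⇒ symmetric product L₀, ord ≤ 1.
L = (-2 + 3·x^2) + (1 - 2·x + x^3)·Dx  (order 1).
h: a_k = -3, -6, -12, -21, -36, -60, …
ICs: h(0) = -3.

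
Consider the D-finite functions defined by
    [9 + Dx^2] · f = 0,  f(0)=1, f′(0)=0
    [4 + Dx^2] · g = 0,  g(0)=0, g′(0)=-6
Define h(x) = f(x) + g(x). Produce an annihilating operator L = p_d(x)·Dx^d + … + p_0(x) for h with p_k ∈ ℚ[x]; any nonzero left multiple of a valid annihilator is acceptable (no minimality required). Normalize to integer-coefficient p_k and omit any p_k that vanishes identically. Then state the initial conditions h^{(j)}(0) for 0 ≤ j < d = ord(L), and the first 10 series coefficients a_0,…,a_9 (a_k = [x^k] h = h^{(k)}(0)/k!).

L = 36 + 13·Dx^2 + Dx^4  (order 4).
h: a_k = 1, -6, -9/2, 4, 27/8, -4/5, -81/80, 8/105, 729/4480, -4/945, …
ICs: h(0) = 1, h′(0) = -6, h′′(0) = -9, h′′′(0) = 24.

f: a_k = 1, 0, -9/2, 0, 27/8, 0, -81/80, 0, 729/4480, 0, …
g: a_k = 0, -6, 0, 4, 0, -4/5, 0, 8/105, 0, -4/945, …
Weyl lclm of L_f,L_g ⇒ L₀ (ord ≤ 4).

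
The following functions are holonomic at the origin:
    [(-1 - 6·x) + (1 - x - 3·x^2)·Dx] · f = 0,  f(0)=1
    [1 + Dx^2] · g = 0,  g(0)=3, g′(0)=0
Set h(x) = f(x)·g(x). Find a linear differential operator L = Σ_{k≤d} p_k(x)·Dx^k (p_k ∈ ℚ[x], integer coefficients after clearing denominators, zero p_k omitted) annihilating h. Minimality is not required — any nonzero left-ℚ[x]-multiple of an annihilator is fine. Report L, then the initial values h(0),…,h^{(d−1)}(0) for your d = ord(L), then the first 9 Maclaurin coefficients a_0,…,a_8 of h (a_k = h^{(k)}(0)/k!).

f: a_k = 1, 1, 4, 7, 19, 40, 97, 217, 508, …
g: a_k = 3, 0, -3/2, 0, 1/8, 0, -1/240, 0, 1/13440, …
f·g: L₀ = L_f ⊗_s L_g, ord ≤ 1·2.
L = (5 + x + 3·x^2) + (2 + 12·x)·Dx + (-1 + x + 3·x^2)·Dx^2  (order 2).
h: a_k = 3, 3, 21/2, 39/2, 409/8, 877/8, 63119/240, 142049/240, 18558737/13440, …
ICs: h(0) = 3, h′(0) = 3.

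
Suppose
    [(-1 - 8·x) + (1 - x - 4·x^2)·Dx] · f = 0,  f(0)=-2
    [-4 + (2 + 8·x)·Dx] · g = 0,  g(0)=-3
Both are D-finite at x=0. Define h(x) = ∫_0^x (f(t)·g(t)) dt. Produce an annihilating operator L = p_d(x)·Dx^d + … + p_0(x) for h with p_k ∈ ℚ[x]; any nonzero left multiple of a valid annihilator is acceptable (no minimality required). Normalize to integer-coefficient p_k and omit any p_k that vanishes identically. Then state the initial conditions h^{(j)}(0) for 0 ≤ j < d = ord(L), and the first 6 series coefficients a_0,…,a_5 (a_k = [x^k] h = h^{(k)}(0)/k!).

f: a_k = -2, -2, -10, -18, -58, -130, …
g: a_k = -3, -6, 6, -12, 30, -84, …
Product ⇒ symmetric product L₀, ord ≤ 1.
Integrate: L := L₀·Dx.
L = (3 + 10·x + 24·x^2)·Dx + (-1 - 3·x + 8·x^2 + 16·x^3)·Dx^2  (order 2).
h: a_k = 0, 6, 9, 10, 63/2, 186/5, …
ICs: h(0) = 0, h′(0) = 6.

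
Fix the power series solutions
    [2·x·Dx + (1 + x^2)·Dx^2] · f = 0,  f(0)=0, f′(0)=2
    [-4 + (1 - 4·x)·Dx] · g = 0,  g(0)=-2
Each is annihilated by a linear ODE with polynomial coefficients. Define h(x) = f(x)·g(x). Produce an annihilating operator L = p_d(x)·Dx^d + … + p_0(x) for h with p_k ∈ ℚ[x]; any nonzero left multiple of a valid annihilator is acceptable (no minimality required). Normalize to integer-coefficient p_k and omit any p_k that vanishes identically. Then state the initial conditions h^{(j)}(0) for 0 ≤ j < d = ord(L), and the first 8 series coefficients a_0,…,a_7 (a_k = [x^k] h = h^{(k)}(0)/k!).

f: a_k = 0, 2, 0, -2/3, 0, 2/5, 0, -2/7, …
g: a_k = -2, -8, -32, -128, -512, -2048, -8192, -32768, …
f·g: L₀ = L_f ⊗_s L_g, ord ≤ 2·1.
L = 8·x + (8 - 2·x + 16·x^2)·Dx + (-1 + 4·x - x^2 + 4·x^3)·Dx^2  (order 2).
h: a_k = 0, -4, -16, -188/3, -752/3, -15052/15, -60208/15, -1685764/105, …
ICs: h(0) = 0, h′(0) = -4.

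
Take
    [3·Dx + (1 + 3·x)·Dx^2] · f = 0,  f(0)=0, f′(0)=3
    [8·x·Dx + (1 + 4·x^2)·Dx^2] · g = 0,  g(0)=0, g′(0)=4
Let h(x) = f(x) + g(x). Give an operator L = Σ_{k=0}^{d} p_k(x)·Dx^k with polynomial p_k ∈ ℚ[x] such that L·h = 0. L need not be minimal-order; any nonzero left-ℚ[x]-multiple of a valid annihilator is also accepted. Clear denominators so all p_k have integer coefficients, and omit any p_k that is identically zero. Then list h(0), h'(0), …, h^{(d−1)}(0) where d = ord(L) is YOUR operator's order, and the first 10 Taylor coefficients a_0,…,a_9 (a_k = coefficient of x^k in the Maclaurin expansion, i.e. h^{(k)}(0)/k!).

f: a_k = 0, 3, -9/2, 9, -81/4, 243/5, -243/2, 2187/7, -6561/8, 2187, …
g: a_k = 0, 4, 0, -16/3, 0, 64/5, 0, -256/7, 0, 1024/9, …
Sum ⇒ L₀ = lclm(L_f,L_g) in ℚ(x)⟨Dx⟩.
L = (-24 - 216·x + 288·x^2 + 288·x^3)·Dx + (-26 - 48·x - 120·x^2 + 576·x^3 + 576·x^4)·Dx^2 + (-3 - x + 24·x^2 + 32·x^3 + 144·x^4 + 144·x^5)·Dx^3  (order 3).
h: a_k = 0, 7, -9/2, 11/3, -81/4, 307/5, -243/2, 1931/7, -6561/8, 20707/9, …
ICs: h(0) = 0, h′(0) = 7, h′′(0) = -9.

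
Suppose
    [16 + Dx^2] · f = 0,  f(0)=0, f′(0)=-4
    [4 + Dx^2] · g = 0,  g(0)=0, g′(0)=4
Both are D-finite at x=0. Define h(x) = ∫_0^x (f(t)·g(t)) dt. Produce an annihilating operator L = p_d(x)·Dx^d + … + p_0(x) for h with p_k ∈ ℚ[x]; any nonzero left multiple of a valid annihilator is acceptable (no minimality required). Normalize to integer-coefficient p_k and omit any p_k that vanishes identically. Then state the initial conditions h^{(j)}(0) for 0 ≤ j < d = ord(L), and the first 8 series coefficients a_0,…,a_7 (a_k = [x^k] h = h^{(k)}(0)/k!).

L = 144·Dx + 40·Dx^3 + Dx^5  (order 5).
h: a_k = 0, 0, 0, -16/3, 0, 32/3, 0, -416/45, …
ICs: h(0) = 0, h′(0) = 0, h′′(0) = 0, h′′′(0) = -32, h′′′′(0) = 0.

f: a_k = 0, -4, 0, 32/3, 0, -128/15, 0, 1024/315, …
g: a_k = 0, 4, 0, -8/3, 0, 8/15, 0, -16/315, …
f·g: L₀ = L_f ⊗_s L_g, ord ≤ 2·2.
h=∫₀ˣh₀: take L = L₀·Dx.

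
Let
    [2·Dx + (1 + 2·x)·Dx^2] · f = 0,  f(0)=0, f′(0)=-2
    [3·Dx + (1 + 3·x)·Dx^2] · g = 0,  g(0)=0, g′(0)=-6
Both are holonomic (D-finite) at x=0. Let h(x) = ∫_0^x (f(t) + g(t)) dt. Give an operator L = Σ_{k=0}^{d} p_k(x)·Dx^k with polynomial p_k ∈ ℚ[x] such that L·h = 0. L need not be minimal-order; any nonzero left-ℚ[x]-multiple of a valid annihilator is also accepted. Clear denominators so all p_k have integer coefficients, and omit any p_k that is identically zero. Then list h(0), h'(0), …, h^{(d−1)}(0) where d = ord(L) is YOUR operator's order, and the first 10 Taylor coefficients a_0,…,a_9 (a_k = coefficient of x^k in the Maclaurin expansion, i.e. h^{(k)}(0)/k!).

L = 12·Dx^2 + (10 + 24·x)·Dx^3 + (1 + 5·x + 6·x^2)·Dx^4  (order 4).
h: a_k = 0, 0, -4, 11/3, -31/6, 89/10, -259/15, 761/21, -2251/28, 6689/36, …
ICs: h(0) = 0, h′(0) = 0, h′′(0) = -8, h′′′(0) = 22.

f: a_k = 0, -2, 2, -8/3, 4, -32/5, 32/3, -128/7, 32, -512/9, …
g: a_k = 0, -6, 9, -18, 81/2, -486/5, 243, -4374/7, 6561/4, -4374, …
L₀ := lclm(L_f,L_g); ord L₀ ≤ 2+2.
h=∫h₀ ⇒ L = L₀·Dx.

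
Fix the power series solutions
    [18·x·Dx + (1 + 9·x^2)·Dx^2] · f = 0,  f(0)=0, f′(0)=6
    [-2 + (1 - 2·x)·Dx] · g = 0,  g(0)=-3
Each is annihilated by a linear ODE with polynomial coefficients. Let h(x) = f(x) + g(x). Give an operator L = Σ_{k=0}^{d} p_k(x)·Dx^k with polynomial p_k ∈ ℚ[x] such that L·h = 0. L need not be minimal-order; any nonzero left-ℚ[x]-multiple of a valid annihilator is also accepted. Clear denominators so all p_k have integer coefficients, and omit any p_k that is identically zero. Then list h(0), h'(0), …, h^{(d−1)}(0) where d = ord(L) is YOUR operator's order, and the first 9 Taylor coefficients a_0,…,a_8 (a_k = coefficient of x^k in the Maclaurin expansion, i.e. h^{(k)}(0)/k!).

f: a_k = 0, 6, 0, -18, 0, 486/5, 0, -4374/7, 0, …
g: a_k = -3, -6, -12, -24, -48, -96, -192, -384, -768, …
L₀ := lclm(L_f,L_g); ord L₀ ≤ 2+1.
L = (36 - 288·x - 972·x^2)·Dx + (-21 + 36·x - 9·x^2 - 972·x^3)·Dx^2 + (2 + 5·x + 45·x^3 - 162·x^4)·Dx^3  (order 3).
h: a_k = -3, 0, -12, -42, -48, 6/5, -192, -7062/7, -768, …
ICs: h(0) = -3, h′(0) = 0, h′′(0) = -24.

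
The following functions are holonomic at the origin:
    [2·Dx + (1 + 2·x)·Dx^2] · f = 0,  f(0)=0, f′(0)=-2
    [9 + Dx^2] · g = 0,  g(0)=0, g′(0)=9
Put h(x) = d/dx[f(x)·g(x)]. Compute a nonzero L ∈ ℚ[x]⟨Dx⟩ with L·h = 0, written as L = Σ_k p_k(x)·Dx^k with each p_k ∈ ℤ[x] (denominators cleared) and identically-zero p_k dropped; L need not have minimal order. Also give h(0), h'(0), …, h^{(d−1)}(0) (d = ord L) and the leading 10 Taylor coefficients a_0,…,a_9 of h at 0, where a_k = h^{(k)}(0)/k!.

L = (-1890 - 5103·x + 24057·x^2 + 163296·x^3 + 344088·x^4 + 314928·x^5 + 104976·x^6) + (-297 + 1998·x + 19440·x^2 + 51840·x^3 + 58320·x^4 + 23328·x^5)·Dx + (-147 + 738·x + 11106·x^2 + 44064·x^3 + 80352·x^4 + 69984·x^5 + 23328·x^6)·Dx^2 + (-33 + 222·x + 2160·x^2 + 5760·x^3 + 6480·x^4 + 2592·x^5)·Dx^3 + (7 + 145·x + 937·x^2 + 2880·x^3 + 4680·x^4 + 3888·x^5 + 1296·x^6)·Dx^4  (order 4).
h: a_k = 0, -36, 54, 12, 45, -405/2, 7581/20, -5139/7, 83511/56, -481403/160, …
ICs: h(0) = 0, h′(0) = -36, h′′(0) = 108, h′′′(0) = 72.

f: a_k = 0, -2, 2, -8/3, 4, -32/5, 32/3, -128/7, 32, -512/9, …
g: a_k = 0, 9, 0, -27/2, 0, 243/40, 0, -729/560, 0, 729/4480, …
Sym-product of L_f,L_g gives L₀ (≤ ord 4).
h₀' ⇒ L via d/dx closure of L₀.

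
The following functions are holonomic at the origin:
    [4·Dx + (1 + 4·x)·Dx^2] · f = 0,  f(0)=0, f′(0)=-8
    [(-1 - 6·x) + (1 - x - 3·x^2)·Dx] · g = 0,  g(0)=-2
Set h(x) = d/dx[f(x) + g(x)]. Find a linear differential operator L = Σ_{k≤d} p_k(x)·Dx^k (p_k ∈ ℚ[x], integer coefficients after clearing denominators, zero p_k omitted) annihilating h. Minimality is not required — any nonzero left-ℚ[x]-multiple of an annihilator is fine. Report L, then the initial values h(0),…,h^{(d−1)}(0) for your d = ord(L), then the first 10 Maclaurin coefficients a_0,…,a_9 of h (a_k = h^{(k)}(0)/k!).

L = (-212 - 1072·x - 3144·x^2 - 2160·x^3 - 2592·x^4) + (-5 - 248·x - 1922·x^2 - 4308·x^3 - 4464·x^4 - 4320·x^5)·Dx + (6 + 53·x + 108·x^2 - 110·x^3 - 519·x^4 - 1044·x^5 - 864·x^6)·Dx^2  (order 2).
h: a_k = -10, 16, -170, 360, -2448, 7028, -35806, 122944, -545150, 2043492, …
ICs: h(0) = -10, h′(0) = 16.

f: a_k = 0, -8, 16, -128/3, 128, -2048/5, 4096/3, -32768/7, 16384, -524288/9, …
g: a_k = -2, -2, -8, -14, -38, -80, -194, -434, -1016, -2318, …
h₀=f+g: left-lcm gives L₀, ord ≤ 3.
h₀' ⇒ L via d/dx closure of L₀.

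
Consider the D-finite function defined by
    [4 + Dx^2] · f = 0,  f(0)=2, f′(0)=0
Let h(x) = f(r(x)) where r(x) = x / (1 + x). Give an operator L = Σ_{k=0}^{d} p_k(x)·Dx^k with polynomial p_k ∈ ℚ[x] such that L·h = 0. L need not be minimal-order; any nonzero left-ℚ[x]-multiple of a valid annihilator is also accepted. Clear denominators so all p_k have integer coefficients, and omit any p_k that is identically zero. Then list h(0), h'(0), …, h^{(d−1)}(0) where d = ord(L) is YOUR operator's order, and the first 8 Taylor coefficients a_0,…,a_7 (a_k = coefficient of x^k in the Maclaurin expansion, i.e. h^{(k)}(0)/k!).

f: a_k = 2, 0, -4, 0, 4/3, 0, -8/45, 0, …
L₀ from L_f via x↦r, Dx↦r'^{-1}Dx.
L = 4 + (2 + 6·x + 6·x^2 + 2·x^3)·Dx + (1 + 4·x + 6·x^2 + 4·x^3 + x^4)·Dx^2  (order 2).
h: a_k = 2, 0, -4, 8, -32/3, 32/3, -308/45, -8/5, …
ICs: h(0) = 2, h′(0) = 0.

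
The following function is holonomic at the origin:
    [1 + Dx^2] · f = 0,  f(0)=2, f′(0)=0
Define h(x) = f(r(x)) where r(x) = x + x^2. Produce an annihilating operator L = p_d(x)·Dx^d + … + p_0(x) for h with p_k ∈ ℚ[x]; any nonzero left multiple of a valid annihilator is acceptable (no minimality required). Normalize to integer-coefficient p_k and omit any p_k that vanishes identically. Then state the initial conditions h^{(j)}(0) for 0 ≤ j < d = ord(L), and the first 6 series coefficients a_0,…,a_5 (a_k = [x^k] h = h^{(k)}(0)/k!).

f: a_k = 2, 0, -1, 0, 1/12, 0, …
h₀=f(r): pull back L_f along r ⇒ L₀.
L = (1 + 6·x + 12·x^2 + 8·x^3) - 2·Dx + (1 + 2·x)·Dx^2  (order 2).
h: a_k = 2, 0, -1, -2, -11/12, 1/3, …
ICs: h(0) = 2, h′(0) = 0.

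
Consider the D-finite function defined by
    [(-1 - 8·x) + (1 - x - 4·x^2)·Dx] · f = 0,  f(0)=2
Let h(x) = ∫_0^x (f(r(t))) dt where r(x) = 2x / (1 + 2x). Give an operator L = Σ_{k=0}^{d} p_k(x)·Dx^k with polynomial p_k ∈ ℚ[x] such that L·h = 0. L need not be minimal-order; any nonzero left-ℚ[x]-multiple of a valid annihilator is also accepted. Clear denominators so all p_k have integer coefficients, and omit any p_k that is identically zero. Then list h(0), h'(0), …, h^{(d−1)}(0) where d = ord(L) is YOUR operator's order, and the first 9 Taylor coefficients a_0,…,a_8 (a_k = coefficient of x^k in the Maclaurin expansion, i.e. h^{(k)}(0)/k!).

f: a_k = 2, 2, 10, 18, 58, 130, 362, 882, 2330, …
h₀=f(r): pull back L_f along r ⇒ L₀.
∫: right-multiply L₀ by Dx.
L = (2 + 36·x)·Dx + (-1 - 4·x + 12·x^2 + 32·x^3)·Dx^2  (order 2).
h: a_k = 0, 2, 2, 32/3, 0, 512/5, -512/3, 10240/7, -4608, …
ICs: h(0) = 0, h′(0) = 2.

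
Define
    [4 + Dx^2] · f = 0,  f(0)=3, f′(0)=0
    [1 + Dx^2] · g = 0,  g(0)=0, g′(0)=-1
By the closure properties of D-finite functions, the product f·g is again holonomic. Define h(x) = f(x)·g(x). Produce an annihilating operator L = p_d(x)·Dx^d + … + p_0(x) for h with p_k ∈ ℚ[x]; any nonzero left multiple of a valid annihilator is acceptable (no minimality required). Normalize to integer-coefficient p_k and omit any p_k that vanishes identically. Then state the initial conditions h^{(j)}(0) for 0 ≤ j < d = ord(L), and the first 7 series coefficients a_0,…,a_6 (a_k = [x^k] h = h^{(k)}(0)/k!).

L = 9 + 10·Dx^2 + Dx^4  (order 4).
h: a_k = 0, -3, 0, 13/2, 0, -121/40, 0, …
ICs: h(0) = 0, h′(0) = -3, h′′(0) = 0, h′′′(0) = 39.

f: a_k = 3, 0, -6, 0, 2, 0, -4/15, …
g: a_k = 0, -1, 0, 1/6, 0, -1/120, 0, …
f·g: L₀ = L_f ⊗_s L_g, ord ≤ 2·2.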